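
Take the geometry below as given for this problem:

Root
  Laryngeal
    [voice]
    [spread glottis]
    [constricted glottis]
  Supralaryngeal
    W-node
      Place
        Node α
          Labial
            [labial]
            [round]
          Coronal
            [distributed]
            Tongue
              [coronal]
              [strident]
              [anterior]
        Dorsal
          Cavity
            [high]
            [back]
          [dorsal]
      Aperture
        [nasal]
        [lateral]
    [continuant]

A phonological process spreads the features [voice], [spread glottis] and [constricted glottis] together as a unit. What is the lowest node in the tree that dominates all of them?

Laryngeal

[voice]: Root / Laryngeal / [voice].
[spread glottis]: Root / Laryngeal / [spread glottis].
[constricted glottis]: Root / Laryngeal / [constricted glottis].
Laryngeal is the lowest common ancestor — every listed feature sits under it, and no single subconstituent of Laryngeal covers them all.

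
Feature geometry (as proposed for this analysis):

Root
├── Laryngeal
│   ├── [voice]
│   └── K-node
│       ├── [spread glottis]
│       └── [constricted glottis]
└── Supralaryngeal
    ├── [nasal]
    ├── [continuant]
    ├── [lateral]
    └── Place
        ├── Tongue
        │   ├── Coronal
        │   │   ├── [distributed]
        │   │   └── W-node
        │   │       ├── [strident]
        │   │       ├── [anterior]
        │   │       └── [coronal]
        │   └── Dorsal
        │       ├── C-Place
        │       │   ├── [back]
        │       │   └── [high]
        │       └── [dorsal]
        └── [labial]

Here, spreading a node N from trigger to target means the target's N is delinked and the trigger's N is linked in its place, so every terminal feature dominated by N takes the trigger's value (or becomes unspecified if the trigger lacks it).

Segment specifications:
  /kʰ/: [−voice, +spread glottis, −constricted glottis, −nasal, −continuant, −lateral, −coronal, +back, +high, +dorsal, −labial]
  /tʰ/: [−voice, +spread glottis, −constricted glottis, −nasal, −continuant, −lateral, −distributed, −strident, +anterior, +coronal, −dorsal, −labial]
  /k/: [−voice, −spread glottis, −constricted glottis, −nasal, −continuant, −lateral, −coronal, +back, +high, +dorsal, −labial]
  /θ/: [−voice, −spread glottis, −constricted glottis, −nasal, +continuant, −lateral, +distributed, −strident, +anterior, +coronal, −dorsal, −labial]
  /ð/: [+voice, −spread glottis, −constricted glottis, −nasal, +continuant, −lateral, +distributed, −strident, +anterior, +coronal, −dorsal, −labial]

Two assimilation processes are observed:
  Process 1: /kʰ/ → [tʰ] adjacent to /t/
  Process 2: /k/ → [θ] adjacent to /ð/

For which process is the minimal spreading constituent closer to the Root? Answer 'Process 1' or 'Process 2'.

Process 1: the features that change are [coronal], [anterior], [distributed], [strident], [dorsal], [high], [back]; the minimal node is Tongue (depth 3).
Process 2 alters [continuant], [coronal], [anterior], [distributed], [strident], [dorsal], [high], [back]; the lowest common ancestor is Supralaryngeal (depth 1 from Root).
Depth 1 < depth 3; Process 2 involves the structurally higher constituent Supralaryngeal.

Process 2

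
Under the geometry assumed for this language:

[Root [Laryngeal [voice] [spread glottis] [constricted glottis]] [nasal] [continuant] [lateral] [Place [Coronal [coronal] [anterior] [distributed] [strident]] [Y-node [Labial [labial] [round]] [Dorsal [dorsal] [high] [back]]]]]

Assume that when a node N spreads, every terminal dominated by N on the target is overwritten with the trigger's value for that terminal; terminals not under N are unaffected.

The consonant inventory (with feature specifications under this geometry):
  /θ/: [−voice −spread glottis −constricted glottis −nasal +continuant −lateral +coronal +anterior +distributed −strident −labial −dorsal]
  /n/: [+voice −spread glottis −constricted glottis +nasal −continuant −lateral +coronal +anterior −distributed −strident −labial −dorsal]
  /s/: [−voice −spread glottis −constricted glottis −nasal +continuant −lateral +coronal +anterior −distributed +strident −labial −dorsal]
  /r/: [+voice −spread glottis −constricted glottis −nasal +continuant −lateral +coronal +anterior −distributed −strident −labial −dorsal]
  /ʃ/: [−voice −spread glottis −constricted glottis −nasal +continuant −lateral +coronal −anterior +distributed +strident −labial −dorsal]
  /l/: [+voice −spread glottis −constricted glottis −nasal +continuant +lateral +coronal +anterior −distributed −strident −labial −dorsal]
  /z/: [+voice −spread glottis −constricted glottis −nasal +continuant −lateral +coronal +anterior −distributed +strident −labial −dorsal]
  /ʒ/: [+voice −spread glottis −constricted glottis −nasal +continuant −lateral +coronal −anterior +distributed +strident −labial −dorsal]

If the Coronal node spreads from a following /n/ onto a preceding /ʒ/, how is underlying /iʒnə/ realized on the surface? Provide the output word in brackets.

Terminals under Coronal in this geometry: [coronal], [anterior], [distributed], [strident].
The target acquires /n/'s values for everything under Coronal — [+coronal], [+anterior], [−distributed], [−strident] — while keeping its own [voice], [spread glottis], [constricted glottis], ….
The resulting bundle matches /r/ in the inventory; substituting it for /ʒ/ gives [irnə].

[irnə]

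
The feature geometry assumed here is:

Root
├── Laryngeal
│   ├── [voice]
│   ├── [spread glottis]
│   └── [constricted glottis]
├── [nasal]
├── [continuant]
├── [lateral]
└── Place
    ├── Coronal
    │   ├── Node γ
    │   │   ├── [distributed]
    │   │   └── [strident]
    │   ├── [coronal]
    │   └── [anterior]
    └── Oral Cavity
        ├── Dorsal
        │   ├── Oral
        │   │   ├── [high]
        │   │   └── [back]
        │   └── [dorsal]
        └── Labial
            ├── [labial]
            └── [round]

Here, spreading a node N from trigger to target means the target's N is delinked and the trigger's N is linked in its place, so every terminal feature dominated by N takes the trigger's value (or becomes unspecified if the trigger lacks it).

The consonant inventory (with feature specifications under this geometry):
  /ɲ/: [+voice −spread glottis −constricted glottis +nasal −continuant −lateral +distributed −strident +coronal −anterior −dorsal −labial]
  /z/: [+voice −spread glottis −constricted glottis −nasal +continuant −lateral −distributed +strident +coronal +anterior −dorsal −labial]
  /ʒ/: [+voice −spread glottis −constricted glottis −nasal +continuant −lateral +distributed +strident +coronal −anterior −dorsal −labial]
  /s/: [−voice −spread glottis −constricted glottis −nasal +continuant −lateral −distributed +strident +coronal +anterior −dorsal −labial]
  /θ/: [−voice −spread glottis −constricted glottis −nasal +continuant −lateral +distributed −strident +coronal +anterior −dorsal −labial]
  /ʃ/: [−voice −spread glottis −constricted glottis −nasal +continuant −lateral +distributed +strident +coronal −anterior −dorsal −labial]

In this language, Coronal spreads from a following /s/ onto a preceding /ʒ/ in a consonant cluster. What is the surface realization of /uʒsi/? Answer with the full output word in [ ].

[uzsi]

The Coronal node dominates the terminals [distributed], [strident], [coronal], [anterior].
After delinking /ʒ/'s Coronal and linking /s/'s, the affected terminals become [−distributed], [+strident], [+coronal], [+anterior]; [voice], [spread glottis], [constricted glottis], … (outside Coronal) are retained from /ʒ/.
Among the inventory, only /z/ has exactly this specification, giving the surface form [uzsi].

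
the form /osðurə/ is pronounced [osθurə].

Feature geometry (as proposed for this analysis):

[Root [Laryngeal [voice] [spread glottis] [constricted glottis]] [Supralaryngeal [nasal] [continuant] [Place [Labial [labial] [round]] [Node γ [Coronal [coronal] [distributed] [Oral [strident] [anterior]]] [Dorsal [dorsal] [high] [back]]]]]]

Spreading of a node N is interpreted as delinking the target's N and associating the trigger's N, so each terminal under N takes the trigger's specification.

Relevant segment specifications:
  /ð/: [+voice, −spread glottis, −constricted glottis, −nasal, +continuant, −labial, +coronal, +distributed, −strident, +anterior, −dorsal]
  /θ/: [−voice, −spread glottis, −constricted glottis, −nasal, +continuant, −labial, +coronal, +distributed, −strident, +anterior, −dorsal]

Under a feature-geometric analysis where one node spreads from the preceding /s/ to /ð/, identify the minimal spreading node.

Feature comparison: [voice] differs between /ð/ and [θ]; the remaining terminals match.
With a single altered terminal, the smallest constituent that could spread is that terminal — [voice].
Features on which the two segments disagree outside [voice], such as [strident], [distributed], are unchanged — nothing dominating them spread, and [voice] is the minimal sufficient constituent.

[voice]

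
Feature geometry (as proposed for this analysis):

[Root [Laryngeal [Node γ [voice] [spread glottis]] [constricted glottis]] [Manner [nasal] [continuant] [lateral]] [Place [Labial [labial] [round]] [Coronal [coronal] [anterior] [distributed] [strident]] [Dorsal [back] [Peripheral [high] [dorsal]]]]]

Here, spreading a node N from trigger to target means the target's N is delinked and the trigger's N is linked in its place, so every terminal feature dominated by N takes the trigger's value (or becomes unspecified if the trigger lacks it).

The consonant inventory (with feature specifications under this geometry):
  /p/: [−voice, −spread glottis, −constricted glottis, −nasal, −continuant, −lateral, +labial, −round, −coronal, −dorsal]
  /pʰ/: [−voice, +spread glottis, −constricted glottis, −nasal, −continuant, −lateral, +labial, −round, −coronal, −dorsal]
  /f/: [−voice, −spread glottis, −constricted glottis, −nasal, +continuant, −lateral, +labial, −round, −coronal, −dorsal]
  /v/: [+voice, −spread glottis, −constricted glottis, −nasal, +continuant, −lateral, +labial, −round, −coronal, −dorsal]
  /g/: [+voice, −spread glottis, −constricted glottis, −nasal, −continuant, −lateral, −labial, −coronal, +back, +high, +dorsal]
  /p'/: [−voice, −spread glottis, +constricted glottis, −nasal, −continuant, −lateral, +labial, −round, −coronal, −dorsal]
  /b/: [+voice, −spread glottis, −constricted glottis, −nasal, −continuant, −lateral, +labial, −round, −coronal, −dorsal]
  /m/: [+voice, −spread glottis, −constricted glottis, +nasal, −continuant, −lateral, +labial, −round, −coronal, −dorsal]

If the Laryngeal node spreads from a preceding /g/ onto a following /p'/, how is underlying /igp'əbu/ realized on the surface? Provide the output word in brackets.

[igbəbu]

The Laryngeal node dominates the terminals [voice], [spread glottis], [constricted glottis].
The target acquires /g/'s values for everything under Laryngeal — [+voice], [−spread glottis], [−constricted glottis] — while keeping its own [nasal], [continuant], [lateral], ….
This feature bundle is that of [b], so /igp'əbu/ surfaces as [igbəbu].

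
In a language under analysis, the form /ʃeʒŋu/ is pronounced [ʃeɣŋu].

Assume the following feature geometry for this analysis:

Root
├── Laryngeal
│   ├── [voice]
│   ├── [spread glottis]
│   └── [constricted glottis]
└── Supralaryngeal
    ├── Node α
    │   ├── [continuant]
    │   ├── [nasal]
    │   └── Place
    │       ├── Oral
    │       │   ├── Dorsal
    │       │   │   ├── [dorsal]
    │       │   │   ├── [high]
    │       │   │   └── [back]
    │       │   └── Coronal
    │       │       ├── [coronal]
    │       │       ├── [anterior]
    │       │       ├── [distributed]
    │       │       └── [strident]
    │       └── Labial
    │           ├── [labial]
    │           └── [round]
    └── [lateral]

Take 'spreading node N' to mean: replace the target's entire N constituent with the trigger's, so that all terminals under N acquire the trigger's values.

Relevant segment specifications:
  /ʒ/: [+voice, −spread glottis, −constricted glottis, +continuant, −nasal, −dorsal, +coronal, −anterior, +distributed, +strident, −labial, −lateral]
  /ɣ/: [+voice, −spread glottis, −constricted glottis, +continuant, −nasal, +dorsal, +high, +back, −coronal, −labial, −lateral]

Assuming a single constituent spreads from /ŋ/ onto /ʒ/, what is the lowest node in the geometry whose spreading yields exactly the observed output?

Oral

Comparing /ʒ/ with its surface form [ɣ], the features that change are [coronal], [anterior], [distributed], [strident], [dorsal], [high], [back].
In this geometry the lowest node dominating all of them is Oral: every daughter of Oral dominates only a proper subset, so no lower node suffices.
If Oral spreads, every terminal under it takes /ŋ/'s value, producing [ɣ] as observed.
Features on which the two segments disagree outside Oral, such as [nasal], [continuant], are unchanged — nothing dominating them spread, and Oral is the minimal sufficient constituent.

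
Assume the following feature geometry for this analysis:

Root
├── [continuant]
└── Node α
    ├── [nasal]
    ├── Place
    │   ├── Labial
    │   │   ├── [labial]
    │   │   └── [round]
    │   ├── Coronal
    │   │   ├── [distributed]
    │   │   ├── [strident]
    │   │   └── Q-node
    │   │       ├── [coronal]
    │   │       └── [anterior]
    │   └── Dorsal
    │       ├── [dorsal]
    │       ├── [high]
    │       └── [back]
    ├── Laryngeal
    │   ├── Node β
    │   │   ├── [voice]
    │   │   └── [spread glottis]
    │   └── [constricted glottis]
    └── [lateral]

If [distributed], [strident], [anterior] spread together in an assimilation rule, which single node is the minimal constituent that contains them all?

Coronal

[distributed] is immediately dominated by Coronal.
[strident] is immediately dominated by Coronal.
[anterior] is immediately dominated by Q-node.
The lowest node appearing on every path is Coronal; each proper daughter of Coronal fails to dominate at least one of the listed features.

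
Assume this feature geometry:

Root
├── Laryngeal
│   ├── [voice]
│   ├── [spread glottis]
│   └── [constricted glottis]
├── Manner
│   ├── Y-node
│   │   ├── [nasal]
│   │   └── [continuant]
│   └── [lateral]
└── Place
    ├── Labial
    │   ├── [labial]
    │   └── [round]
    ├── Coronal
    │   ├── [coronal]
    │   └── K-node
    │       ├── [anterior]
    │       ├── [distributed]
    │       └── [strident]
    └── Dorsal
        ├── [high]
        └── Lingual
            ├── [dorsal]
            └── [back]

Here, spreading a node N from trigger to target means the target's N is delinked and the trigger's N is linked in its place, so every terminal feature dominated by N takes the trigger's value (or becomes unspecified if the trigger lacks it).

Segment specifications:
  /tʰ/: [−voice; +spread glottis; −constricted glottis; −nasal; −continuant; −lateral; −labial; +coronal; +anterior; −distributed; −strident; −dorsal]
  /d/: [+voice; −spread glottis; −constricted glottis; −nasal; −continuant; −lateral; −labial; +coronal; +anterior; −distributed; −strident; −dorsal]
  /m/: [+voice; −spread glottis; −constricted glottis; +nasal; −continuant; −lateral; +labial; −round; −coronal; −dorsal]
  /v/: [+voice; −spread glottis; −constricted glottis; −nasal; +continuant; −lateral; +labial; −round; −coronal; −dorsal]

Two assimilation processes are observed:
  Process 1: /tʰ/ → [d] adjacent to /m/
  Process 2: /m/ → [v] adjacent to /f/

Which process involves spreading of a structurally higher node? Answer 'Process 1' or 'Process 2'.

Process 1

Process 1 alters [voice], [spread glottis]; the lowest common ancestor is Laryngeal (depth 1 from Root).
Process 2: the features that change are [nasal], [continuant]; the minimal node is Y-node (depth 2).
Laryngeal (depth 1) sits above Y-node (depth 2), making Process 1 the one with the higher spreading node.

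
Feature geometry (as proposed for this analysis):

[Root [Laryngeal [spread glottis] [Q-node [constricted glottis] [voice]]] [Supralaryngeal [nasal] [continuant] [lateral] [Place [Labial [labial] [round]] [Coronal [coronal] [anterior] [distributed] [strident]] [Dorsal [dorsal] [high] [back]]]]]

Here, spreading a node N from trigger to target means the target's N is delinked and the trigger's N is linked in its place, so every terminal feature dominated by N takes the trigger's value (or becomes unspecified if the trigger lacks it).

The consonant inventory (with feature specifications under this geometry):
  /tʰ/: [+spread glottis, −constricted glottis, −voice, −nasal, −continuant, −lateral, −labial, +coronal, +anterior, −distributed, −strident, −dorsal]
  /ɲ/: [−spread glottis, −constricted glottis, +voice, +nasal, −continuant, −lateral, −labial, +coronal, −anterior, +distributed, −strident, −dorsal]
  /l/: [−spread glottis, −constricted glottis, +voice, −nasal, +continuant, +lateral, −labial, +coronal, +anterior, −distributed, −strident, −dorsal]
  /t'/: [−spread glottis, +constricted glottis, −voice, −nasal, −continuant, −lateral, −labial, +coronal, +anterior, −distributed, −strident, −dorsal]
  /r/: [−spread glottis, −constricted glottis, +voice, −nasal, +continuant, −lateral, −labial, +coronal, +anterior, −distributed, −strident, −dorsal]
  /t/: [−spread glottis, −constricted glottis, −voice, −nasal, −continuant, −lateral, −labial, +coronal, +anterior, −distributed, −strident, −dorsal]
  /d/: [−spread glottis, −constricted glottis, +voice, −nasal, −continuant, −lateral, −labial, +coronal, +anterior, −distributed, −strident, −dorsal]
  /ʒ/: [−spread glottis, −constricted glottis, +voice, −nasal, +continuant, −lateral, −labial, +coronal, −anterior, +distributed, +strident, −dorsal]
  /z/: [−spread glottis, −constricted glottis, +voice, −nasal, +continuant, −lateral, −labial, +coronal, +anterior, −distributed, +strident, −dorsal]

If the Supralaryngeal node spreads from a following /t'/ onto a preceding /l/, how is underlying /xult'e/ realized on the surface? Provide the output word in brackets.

The Supralaryngeal node dominates the terminals [nasal], [continuant], [lateral], [labial], [round], [coronal], [anterior], [distributed], [strident], [dorsal], [high], [back].
After delinking /l/'s Supralaryngeal and linking /t'/'s, the affected terminals become [−nasal], [−continuant], [−lateral], [−labial], [+coronal], [+anterior], [−distributed], [−strident], [−dorsal]; [spread glottis], [constricted glottis], [voice] (outside Supralaryngeal) are retained from /l/.
Among the inventory, only /d/ has exactly this specification, giving the surface form [xudt'e].

[xudt'e]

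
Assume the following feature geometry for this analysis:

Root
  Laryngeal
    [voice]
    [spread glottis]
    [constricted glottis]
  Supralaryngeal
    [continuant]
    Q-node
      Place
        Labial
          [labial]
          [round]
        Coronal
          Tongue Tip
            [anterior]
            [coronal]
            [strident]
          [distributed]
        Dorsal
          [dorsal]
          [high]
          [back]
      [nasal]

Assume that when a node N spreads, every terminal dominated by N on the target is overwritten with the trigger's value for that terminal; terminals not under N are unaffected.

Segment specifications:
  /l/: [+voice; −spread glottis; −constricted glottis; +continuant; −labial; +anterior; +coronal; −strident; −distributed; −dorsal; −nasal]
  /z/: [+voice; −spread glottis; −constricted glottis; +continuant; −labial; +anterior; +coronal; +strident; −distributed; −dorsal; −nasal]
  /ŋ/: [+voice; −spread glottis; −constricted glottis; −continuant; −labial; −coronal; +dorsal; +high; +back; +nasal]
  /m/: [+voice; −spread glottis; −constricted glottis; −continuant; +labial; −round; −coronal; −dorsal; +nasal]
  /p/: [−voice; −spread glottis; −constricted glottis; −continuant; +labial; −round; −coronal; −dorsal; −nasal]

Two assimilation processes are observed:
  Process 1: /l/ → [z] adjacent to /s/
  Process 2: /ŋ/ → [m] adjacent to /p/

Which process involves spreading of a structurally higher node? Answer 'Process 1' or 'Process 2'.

Process 2

Process 1: the feature that changes is [strident]; the minimal node is [strident] (depth 6).
In Process 2, [labial], [round], [dorsal], [high], [back] change, so the minimal spreading node is Place at depth 3.
Place (depth 3) sits above [strident] (depth 6), making Process 2 the one with the higher spreading node.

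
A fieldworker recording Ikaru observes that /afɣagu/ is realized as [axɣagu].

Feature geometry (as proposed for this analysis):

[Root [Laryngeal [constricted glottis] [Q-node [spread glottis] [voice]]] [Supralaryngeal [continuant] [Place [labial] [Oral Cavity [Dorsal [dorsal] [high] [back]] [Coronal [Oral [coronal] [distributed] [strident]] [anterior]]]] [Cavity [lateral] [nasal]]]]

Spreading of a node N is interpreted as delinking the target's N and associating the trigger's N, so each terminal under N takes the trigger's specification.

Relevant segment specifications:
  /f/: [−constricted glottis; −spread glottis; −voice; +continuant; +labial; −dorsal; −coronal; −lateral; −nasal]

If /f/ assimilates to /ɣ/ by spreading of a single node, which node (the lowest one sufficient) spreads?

Place

/f/ and [x] differ in [labial], [dorsal], [high], [back]; every other specified feature is identical.
In this geometry the lowest node dominating all of them is Place: every daughter of Place dominates only a proper subset, so no lower node suffices.
Spreading Place from /ɣ/ overwrites each of those terminals with /ɣ/'s values, yielding exactly [x].
[voice] stays as in /f/ although /ɣ/ differs there, so no node dominating it spread; among the remaining candidates Place is the lowest that derives the output.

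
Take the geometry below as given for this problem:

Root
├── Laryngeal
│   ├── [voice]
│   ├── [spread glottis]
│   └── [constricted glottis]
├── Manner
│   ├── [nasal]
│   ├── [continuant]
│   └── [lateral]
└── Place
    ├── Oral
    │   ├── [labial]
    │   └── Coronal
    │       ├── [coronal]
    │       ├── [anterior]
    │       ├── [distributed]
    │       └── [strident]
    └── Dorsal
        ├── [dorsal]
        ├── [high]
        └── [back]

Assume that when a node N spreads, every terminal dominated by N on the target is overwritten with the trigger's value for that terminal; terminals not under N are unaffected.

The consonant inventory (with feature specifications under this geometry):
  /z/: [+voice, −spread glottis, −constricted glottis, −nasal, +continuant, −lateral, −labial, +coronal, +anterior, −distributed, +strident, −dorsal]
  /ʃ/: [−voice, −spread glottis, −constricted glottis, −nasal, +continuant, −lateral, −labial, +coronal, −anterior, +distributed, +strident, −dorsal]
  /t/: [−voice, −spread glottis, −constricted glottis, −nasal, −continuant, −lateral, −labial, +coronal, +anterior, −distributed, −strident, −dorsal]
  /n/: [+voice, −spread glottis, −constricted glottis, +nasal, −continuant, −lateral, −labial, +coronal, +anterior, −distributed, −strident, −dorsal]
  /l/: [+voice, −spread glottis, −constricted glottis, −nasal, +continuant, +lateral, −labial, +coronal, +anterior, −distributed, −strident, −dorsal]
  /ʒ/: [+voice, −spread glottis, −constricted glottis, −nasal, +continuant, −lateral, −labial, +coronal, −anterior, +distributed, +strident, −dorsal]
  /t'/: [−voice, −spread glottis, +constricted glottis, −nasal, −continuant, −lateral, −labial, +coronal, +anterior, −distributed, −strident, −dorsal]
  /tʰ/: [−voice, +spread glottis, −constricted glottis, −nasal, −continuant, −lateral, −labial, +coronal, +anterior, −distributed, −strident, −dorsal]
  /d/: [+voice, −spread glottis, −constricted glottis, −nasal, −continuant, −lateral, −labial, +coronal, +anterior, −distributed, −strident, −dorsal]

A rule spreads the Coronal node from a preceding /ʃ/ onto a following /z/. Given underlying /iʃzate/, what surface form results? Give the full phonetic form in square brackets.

[iʃʒate]

The Coronal node dominates the terminals [coronal], [anterior], [distributed], [strident].
The target acquires /ʃ/'s values for everything under Coronal — [+coronal], [−anterior], [+distributed], [+strident] — while keeping its own [voice], [spread glottis], [constricted glottis], ….
This feature bundle is that of [ʒ], so /iʃzate/ surfaces as [iʃʒate].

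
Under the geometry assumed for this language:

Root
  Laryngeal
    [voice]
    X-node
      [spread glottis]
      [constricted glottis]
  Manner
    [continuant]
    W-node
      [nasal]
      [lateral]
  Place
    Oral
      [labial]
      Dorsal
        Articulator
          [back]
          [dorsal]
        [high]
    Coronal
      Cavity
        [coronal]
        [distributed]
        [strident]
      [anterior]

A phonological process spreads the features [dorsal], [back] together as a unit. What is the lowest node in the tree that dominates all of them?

[dorsal]: Root ▹ Place ▹ Oral ▹ Dorsal ▹ Articulator ▹ [dorsal].
[back]: Root ▹ Place ▹ Oral ▹ Dorsal ▹ Articulator ▹ [back].
These paths first converge at Articulator; no daughter of Articulator dominates all 2 features, so Articulator is the minimal constituent.

Articulator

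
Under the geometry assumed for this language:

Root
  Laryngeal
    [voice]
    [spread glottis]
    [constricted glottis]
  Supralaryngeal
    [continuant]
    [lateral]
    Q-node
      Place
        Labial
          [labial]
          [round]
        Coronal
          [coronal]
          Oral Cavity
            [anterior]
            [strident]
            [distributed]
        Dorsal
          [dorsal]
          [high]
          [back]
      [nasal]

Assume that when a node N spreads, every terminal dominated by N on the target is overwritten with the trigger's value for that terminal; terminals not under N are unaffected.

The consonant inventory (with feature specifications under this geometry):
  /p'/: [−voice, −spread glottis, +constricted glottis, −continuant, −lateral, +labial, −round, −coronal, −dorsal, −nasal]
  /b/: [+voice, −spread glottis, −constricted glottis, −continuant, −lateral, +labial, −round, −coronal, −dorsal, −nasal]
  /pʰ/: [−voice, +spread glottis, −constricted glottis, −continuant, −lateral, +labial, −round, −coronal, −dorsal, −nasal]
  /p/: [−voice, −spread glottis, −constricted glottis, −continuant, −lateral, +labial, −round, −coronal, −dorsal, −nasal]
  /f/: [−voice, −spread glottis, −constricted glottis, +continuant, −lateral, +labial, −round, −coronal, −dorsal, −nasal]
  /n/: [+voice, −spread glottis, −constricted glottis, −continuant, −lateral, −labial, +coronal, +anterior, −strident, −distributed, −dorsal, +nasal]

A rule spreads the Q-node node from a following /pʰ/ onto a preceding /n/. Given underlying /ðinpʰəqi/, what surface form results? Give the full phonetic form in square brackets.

Terminals under Q-node in this geometry: [labial], [round], [coronal], [anterior], [strident], [distributed], [dorsal], [high], [back], [nasal].
The target acquires /pʰ/'s values for everything under Q-node — [+labial], [−round], [−coronal], [−dorsal], [−nasal] — while keeping its own [voice], [spread glottis], [constricted glottis], ….
The resulting bundle matches /b/ in the inventory; substituting it for /n/ gives [ðibpʰəqi].

[ðibpʰəqi]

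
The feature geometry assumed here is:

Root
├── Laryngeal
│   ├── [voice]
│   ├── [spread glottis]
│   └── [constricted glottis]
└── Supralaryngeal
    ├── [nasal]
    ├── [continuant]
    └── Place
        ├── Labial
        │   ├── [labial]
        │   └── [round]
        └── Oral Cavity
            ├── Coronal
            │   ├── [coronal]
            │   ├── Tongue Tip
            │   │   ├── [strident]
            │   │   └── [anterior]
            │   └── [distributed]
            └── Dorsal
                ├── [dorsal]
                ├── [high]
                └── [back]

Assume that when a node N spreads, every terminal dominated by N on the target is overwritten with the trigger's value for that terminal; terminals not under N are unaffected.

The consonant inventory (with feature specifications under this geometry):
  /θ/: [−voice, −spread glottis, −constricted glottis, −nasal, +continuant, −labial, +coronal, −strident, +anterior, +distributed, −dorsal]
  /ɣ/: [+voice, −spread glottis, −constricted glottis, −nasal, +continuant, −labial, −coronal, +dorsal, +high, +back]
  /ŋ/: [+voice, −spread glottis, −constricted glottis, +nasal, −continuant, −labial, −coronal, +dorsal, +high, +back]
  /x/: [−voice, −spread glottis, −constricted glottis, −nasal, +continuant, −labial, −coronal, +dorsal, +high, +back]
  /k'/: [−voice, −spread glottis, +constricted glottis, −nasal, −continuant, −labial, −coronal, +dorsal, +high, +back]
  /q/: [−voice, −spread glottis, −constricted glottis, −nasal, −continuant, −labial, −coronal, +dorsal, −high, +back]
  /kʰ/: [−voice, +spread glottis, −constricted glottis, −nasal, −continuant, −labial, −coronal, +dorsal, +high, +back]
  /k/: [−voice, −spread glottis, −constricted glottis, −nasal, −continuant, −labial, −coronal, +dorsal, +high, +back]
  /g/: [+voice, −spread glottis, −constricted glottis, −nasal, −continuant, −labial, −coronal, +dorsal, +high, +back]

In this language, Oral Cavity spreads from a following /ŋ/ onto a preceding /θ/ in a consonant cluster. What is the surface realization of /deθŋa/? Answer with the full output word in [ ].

[dexŋa]

The Oral Cavity node dominates the terminals [coronal], [strident], [anterior], [distributed], [dorsal], [high], [back].
The target acquires /ŋ/'s values for everything under Oral Cavity — [−coronal], [+dorsal], [+high], [+back] — while keeping its own [voice], [spread glottis], [constricted glottis], ….
Among the inventory, only /x/ has exactly this specification, giving the surface form [dexŋa].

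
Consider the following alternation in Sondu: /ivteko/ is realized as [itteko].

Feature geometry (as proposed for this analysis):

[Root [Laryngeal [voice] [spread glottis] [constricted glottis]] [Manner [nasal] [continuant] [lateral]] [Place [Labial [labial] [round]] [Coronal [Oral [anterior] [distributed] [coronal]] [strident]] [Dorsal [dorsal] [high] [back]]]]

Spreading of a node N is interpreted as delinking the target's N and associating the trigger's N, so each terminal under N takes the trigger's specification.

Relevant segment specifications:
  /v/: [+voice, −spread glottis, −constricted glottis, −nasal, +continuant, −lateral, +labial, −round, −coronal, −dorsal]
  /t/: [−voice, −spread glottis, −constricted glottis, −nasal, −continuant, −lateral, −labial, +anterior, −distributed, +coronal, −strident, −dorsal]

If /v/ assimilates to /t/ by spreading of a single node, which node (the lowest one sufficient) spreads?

Feature comparison: [voice], [continuant], [labial], [round], [coronal], [anterior], [distributed], [strident] differ between /v/ and [t]; the remaining terminals match.
Tracing each changed feature up the tree, the paths first meet at Root; any lower node misses at least one of them.
Delinking /v/'s Root and associating /t/'s Root gives precisely the feature bundle of [t].

Root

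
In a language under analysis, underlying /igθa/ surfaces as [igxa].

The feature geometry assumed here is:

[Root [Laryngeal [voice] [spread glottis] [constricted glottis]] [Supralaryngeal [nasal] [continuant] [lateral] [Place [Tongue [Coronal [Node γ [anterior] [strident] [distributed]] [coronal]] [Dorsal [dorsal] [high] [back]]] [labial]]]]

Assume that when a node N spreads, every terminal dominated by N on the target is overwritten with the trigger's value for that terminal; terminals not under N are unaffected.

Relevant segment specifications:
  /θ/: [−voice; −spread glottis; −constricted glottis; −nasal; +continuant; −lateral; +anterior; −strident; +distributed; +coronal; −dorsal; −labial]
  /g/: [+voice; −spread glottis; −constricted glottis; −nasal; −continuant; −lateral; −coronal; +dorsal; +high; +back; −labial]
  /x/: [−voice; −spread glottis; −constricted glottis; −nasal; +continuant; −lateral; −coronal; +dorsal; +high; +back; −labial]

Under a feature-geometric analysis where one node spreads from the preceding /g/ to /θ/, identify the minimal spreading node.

Tongue

/θ/ and [x] differ in [coronal], [anterior], [distributed], [strident], [dorsal], [high], [back]; every other specified feature is identical.
In this geometry the lowest node dominating all of them is Tongue: every daughter of Tongue dominates only a proper subset, so no lower node suffices.
Delinking /θ/'s Tongue and associating /g/'s Tongue gives precisely the feature bundle of [x].
Features on which the two segments disagree outside Tongue, such as [voice], [continuant], are unchanged — nothing dominating them spread, and Tongue is the minimal sufficient constituent.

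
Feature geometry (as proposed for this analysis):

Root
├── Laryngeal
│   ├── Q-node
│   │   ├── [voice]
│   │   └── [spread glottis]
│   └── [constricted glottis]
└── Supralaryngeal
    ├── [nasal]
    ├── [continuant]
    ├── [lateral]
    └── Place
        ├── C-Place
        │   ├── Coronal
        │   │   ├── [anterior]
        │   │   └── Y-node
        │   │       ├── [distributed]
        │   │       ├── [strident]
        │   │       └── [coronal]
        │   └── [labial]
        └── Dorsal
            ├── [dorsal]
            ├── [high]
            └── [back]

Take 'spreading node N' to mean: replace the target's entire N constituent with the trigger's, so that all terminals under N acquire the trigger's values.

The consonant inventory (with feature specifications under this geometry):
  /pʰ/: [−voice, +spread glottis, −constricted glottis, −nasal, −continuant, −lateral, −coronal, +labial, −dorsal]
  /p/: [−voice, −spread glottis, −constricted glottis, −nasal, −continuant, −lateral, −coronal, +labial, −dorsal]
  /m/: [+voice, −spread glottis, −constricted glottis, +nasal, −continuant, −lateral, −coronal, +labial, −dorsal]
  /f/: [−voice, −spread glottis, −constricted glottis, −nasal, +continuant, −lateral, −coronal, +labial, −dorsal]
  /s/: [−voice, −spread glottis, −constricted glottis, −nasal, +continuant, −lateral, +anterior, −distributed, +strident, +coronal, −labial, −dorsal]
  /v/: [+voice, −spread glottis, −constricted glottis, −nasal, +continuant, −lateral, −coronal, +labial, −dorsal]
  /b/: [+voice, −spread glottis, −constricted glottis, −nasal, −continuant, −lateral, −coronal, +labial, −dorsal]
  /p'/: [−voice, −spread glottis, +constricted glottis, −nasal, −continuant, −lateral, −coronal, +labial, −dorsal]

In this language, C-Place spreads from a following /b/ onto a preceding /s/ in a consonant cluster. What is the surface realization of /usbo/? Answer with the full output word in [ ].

[ufbo]

The C-Place node dominates the terminals [anterior], [distributed], [strident], [coronal], [labial].
The target acquires /b/'s values for everything under C-Place — [−coronal], [+labial] — while keeping its own [voice], [spread glottis], [constricted glottis], ….
Among the inventory, only /f/ has exactly this specification, giving the surface form [ufbo].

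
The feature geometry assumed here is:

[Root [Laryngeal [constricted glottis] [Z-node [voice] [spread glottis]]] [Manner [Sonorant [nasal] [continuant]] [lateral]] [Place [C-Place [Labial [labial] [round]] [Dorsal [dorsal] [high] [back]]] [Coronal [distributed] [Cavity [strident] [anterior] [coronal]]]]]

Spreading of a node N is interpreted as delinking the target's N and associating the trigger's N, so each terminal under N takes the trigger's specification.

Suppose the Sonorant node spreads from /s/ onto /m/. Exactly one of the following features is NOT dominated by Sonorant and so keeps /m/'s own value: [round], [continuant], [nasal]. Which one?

The terminals dominated by Sonorant are [nasal], [continuant].
Spreading Sonorant replaces [continuant], [nasal] with the trigger's values, since each sits inside the Sonorant constituent.
[round] is not within the Sonorant subtree (it hangs from Labial), so /m/'s [round] value survives.

[round]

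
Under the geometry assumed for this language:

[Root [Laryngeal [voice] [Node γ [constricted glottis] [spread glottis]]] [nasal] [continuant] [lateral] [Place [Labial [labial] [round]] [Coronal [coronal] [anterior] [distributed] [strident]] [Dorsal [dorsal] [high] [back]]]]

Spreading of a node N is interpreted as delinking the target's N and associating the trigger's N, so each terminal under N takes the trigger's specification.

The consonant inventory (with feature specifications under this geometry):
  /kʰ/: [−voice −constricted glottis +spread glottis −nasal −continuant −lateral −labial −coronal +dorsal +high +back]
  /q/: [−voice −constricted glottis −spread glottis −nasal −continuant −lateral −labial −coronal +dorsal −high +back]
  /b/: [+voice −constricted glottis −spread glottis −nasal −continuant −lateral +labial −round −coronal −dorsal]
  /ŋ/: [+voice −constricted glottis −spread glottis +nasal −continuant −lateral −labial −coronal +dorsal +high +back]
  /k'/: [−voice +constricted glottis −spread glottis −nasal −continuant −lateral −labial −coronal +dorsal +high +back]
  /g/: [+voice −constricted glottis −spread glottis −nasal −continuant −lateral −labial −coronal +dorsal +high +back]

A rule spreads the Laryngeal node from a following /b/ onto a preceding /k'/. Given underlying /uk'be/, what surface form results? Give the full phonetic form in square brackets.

Laryngeal immediately or transitively dominates [voice], [constricted glottis], [spread glottis].
After delinking /k'/'s Laryngeal and linking /b/'s, the affected terminals become [+voice], [−constricted glottis], [−spread glottis]; [nasal], [continuant], [lateral], … (outside Laryngeal) are retained from /k'/.
Among the inventory, only /g/ has exactly this specification, giving the surface form [ugbe].

[ugbe]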